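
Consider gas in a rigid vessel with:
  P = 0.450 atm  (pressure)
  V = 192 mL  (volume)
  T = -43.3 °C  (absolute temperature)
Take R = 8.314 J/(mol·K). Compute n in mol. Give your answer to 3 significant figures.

0.00458 mol

Rearranging PV = nRT for n: n = PV/(RT).
P = 0.450 atm = 45596 Pa; V = 192 mL = 1.920×10^-4 m³; T = -43.3 °C = 229.8 K; R = 8.314 J/(mol·K).
n = 0.004581 mol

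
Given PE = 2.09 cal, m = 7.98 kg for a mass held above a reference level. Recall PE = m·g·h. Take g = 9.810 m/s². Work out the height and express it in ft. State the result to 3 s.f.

Rearranging: h = PE/(m·g).
PE = 2.09 cal = 8.745 J; m = 7.98 kg; g = 9.810 m/s².
h = 0.1117 m
0.1117 m × (1 ft / 0.3048 m) = 0.3665 ft

0.366 ft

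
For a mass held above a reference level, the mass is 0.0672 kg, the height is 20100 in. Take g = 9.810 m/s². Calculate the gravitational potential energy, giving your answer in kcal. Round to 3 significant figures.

0.0804 kcal

PE is given directly by: PE = mgh.
m = 0.0672 kg; h = 20100 in = 510.5 m; g = 9.810 m/s².
PE = 336.6 J  (the unit combination reduces to kg·m²/s² = J)
336.6 J × (1 kcal / 4184 J) = 0.08044 kcal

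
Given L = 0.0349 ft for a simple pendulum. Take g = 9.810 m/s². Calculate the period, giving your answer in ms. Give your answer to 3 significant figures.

Directly: T = 2π√(L/g).
L = 0.0349 ft = 0.01064 m; g = 9.810 m/s².
T = 0.2069 s
0.2069 s × (1 ms / 0.001000 s) = 206.9 ms

207 ms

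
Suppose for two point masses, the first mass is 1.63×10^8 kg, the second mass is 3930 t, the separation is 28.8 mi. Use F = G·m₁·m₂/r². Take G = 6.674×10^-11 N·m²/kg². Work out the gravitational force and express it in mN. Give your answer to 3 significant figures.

Directly: F = Gm₁m₂/r².
m₁ = 1.63×10^8 kg; m₂ = 3930 t = 3.930×10^6 kg; r = 28.8 mi = 46349 m; G = 6.674×10^-11 N·m²/kg².
F = 1.990×10^-5 N  (the unit combination reduces to kg·m/s² = N)
1.990×10^-5 N × (1 mN / 0.001000 N) = 0.01990 mN

0.0199 mN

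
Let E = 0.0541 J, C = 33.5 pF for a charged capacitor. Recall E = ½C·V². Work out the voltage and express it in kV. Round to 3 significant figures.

56.8 kV

Rearranging E = ½C·V² for V: V = √(2E/C).
E = 0.0541 J; C = 33.5 pF = 3.350×10^-11 F.
V = 56832 V
56832 V × (1 kV / 1000 V) = 56.83 kV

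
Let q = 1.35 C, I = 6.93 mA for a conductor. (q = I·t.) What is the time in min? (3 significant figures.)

3.25 min

Rearranging q = I·t for t: t = q/I.
q = 1.35 C; I = 6.93 mA = 0.006930 A.
t = 194.8 s
194.8 s × (1 min / 60.00 s) = 3.247 min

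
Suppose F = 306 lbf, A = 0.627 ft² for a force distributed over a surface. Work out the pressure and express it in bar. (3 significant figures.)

0.234 bar

Directly: P = F/A.
F = 306 lbf = 1361 N; A = 0.627 ft² = 0.05825 m².
P = 23367 Pa  (the unit combination reduces to kg/(m·s²) = Pa)
23367 Pa × (1 bar / 1.000×10^5 Pa) = 0.2337 bar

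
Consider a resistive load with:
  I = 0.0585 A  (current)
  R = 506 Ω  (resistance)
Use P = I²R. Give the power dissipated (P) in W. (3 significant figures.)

1.73 W

Directly: P = I²R.
I = 0.0585 A; R = 506 Ω.
P = 1.732 W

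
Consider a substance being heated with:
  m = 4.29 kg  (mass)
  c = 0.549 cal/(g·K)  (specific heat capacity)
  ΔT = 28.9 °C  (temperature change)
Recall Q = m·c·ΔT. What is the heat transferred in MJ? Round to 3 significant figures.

0.285 MJ

Directly: Q = mcΔT.
m = 4.29 kg; c = 0.549 cal/(g·K) = 2297 J/(kg·K); ΔT = 28.9 °C = 28.90 K.
Q = 2.848×10^5 J
2.848×10^5 J × (1 MJ / 1.000×10^6 J) = 0.2848 MJ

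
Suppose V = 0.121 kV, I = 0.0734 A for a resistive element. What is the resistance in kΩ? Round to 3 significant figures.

From Ohm's law: R = V/I.
V = 0.121 kV = 121.0 V; I = 0.0734 A.
R = 1649 Ω
1649 Ω × (1 kΩ / 1000 Ω) = 1.649 kΩ

1.65 kΩ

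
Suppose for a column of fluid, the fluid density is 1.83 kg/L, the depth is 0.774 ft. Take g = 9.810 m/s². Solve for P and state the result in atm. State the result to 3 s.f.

0.0418 atm

P is given directly by: P = ρgh.
ρ = 1.83 kg/L = 1830 kg/m³; h = 0.774 ft = 0.2359 m; g = 9.810 m/s².
P = 4235 Pa
4235 Pa × (1 atm / 1.013×10^5 Pa) = 0.04180 atm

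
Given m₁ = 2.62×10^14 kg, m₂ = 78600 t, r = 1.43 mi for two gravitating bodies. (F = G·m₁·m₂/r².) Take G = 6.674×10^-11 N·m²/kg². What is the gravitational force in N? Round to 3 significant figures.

From Newton's law of gravitation: F = Gm₁m₂/r².
m₁ = 2.62×10^14 kg; m₂ = 78600 t = 7.860×10^7 kg; r = 1.43 mi = 2301 m; G = 6.674×10^-11 N·m²/kg².
F = 2.595×10^5 N

2.60×10^5 N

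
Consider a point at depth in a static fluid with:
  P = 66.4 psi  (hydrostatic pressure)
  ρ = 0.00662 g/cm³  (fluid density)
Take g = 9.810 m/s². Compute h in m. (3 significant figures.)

7050 m

Rearranging: h = P/(ρ·g).
P = 66.4 psi = 4.578×10^5 Pa; ρ = 0.00662 g/cm³ = 6.620 kg/m³; g = 9.810 m/s².
h = 7050 m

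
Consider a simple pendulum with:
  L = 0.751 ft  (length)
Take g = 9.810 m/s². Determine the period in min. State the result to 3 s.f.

Directly: T = 2π√(L/g).
L = 0.751 ft = 0.2289 m; g = 9.810 m/s².
T = 0.9598 s
0.9598 s × (1 min / 60.00 s) = 0.01600 min

0.0160 min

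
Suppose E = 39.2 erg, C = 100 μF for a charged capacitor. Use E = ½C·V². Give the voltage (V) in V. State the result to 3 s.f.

0.280 V

Rearranging E = ½C·V² for V: V = √(2E/C).
E = 39.2 erg = 3.920×10^-6 J; C = 100 μF = 1.000×10^-4 F.
V = 0.2800 V  (the unit combination reduces to kg·m²/(A·s³) = V)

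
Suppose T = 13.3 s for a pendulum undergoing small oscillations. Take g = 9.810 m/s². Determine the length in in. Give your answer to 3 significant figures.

Solving T = 2π√(L/g) for L: L = g·(T/2π)².
T = 13.3 s; g = 9.810 m/s².
L = 43.96 m
43.96 m × (1 in / 0.02540 m) = 1731 in

1730 in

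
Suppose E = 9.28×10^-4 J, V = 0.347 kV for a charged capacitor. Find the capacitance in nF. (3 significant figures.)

Solving E = ½C·V² for C: C = 2E/V².
E = 9.28×10^-4 J; V = 0.347 kV = 347.0 V.
C = 1.541×10^-8 F
1.541×10^-8 F × (1 nF / 1.000×10^-9 F) = 15.41 nF

15.4 nF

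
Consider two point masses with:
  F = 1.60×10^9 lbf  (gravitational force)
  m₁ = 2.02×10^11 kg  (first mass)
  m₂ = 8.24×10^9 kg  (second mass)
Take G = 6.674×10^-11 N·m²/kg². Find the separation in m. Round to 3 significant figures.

Solving F = G·m₁·m₂/r² for r: r = √(G·m₁m₂/F).
F = 1.60×10^9 lbf = 7.117×10^9 N; m₁ = 2.02×10^11 kg; m₂ = 8.24×10^9 kg; G = 6.674×10^-11 N·m²/kg².
r = 3.951 m

3.95 m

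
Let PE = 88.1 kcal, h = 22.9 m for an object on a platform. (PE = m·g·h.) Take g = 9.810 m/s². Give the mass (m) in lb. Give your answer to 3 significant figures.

Rearranging: m = PE/(g·h).
PE = 88.1 kcal = 3.686×10^5 J; h = 22.9 m; g = 9.810 m/s².
m = 1641 kg
1641 kg × (1 lb / 0.4536 kg) = 3617 lb

3620 lb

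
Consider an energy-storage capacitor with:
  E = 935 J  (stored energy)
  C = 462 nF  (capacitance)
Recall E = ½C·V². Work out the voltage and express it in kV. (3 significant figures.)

Rearranging: V = √(2E/C).
E = 935 J; C = 462 nF = 4.620×10^-7 F.
V = 63621 V
63621 V × (1 kV / 1000 V) = 63.62 kV

63.6 kV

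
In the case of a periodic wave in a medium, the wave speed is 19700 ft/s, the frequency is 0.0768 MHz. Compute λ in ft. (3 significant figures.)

0.257 ft

Rearranging v = f·λ for λ: λ = v/f.
v = 19700 ft/s = 6005 m/s; f = 0.0768 MHz = 76800 Hz.
λ = 0.07818 m
0.07818 m × (1 ft / 0.3048 m) = 0.2565 ft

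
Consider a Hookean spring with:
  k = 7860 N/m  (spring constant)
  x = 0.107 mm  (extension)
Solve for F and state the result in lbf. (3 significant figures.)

0.189 lbf

From Hooke's law: F = kx.
k = 7860 N/m; x = 0.107 mm = 1.070×10^-4 m.
F = 0.8410 N  (the unit combination reduces to kg·m/s² = N)
0.8410 N × (1 lbf / 4.448 N) = 0.1891 lbf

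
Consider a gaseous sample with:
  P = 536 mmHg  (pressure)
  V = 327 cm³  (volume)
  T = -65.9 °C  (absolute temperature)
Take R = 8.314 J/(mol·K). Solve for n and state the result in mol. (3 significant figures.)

0.0136 mol

Rearranging: n = PV/(RT).
P = 536 mmHg = 71461 Pa; V = 327 cm³ = 3.270×10^-4 m³; T = -65.9 °C = 207.2 K; R = 8.314 J/(mol·K).
n = 0.01356 mol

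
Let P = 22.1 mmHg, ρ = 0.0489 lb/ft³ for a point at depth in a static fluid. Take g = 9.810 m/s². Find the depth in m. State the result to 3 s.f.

Rearranging: h = P/(ρ·g).
P = 22.1 mmHg = 2946 Pa; ρ = 0.0489 lb/ft³ = 0.7833 kg/m³; g = 9.810 m/s².
h = 383.4 m

383 m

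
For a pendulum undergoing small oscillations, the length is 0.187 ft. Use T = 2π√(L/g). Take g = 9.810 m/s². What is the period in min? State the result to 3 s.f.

T is given directly by: T = 2π√(L/g).
L = 0.187 ft = 0.05700 m; g = 9.810 m/s².
T = 0.4789 s
0.4789 s × (1 min / 60.00 s) = 0.007982 min

0.00798 min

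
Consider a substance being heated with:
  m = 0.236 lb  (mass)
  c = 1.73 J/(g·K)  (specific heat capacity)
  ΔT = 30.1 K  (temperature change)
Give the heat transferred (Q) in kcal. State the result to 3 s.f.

1.33 kcal

Directly: Q = mcΔT.
m = 0.236 lb = 0.1070 kg; c = 1.73 J/(g·K) = 1730 J/(kg·K); ΔT = 30.1 K.
Q = 5574 J
5574 J × (1 kcal / 4184 J) = 1.332 kcal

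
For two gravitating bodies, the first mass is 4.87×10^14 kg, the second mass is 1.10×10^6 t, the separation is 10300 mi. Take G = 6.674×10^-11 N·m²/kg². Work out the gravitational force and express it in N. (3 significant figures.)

0.130 N

From Newton's law of gravitation: F = Gm₁m₂/r².
m₁ = 4.87×10^14 kg; m₂ = 1.10×10^6 t = 1.100×10^9 kg; r = 10300 mi = 1.658×10^7 m; G = 6.674×10^-11 N·m²/kg².
F = 0.1301 N  (the unit combination reduces to kg·m/s² = N)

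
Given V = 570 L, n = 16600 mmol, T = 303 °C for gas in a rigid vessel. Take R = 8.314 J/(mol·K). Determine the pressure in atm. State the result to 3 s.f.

From the ideal-gas law: P = nRT/V.
V = 570 L = 0.5700 m³; n = 16600 mmol = 16.60 mol; T = 303 °C = 576.1 K; R = 8.314 J/(mol·K).
P = 1.395×10^5 Pa
1.395×10^5 Pa × (1 atm / 1.013×10^5 Pa) = 1.377 atm

1.38 atm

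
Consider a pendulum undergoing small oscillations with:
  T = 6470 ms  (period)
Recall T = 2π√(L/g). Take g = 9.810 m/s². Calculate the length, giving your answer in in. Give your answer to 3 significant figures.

Rearranging T = 2π√(L/g) for L: L = g·(T/2π)².
T = 6470 ms = 6.470 s; g = 9.810 m/s².
L = 10.40 m
10.40 m × (1 in / 0.02540 m) = 409.5 in

410 in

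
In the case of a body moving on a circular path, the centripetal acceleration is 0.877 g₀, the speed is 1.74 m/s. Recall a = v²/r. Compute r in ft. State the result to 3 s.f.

1.15 ft

Rearranging a = v²/r for r: r = v²/a.
a = 0.877 g₀ = 8.600 m/s²; v = 1.74 m/s.
r = 0.3520 m
0.3520 m × (1 ft / 0.3048 m) = 1.155 ft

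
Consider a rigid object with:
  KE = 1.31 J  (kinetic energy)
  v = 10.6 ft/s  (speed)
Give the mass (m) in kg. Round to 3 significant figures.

Rearranging KE = ½mv² for m: m = 2·KE/v².
KE = 1.31 J; v = 10.6 ft/s = 3.231 m/s.
m = 0.2510 kg

0.251 kg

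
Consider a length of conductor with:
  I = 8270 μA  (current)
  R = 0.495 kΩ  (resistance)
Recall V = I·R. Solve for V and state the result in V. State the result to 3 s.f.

V is given directly by: V = IR.
I = 8270 μA = 0.008270 A; R = 0.495 kΩ = 495.0 Ω.
V = 4.094 V  (the unit combination reduces to kg·m²/(A·s³) = V)

4.09 V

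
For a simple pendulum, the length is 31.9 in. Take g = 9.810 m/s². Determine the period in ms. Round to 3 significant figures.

Directly: T = 2π√(L/g).
L = 31.9 in = 0.8103 m; g = 9.810 m/s².
T = 1.806 s
1.806 s × (1 ms / 0.001000 s) = 1806 ms

1810 ms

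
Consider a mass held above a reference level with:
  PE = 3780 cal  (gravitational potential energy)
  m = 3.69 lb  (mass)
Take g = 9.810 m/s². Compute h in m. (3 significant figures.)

Solving PE = m·g·h for h: h = PE/(m·g).
PE = 3780 cal = 15816 J; m = 3.69 lb = 1.674 kg; g = 9.810 m/s².
h = 963.2 m

963 m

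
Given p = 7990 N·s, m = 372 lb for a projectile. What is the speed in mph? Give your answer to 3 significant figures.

106 mph

Solving p = m·v for v: v = p/m.
p = 7990 N·s = 7990 kg·m/s; m = 372 lb = 168.7 kg.
v = 47.35 m/s
47.35 m/s × (1 mph / 0.4470 m/s) = 105.9 mph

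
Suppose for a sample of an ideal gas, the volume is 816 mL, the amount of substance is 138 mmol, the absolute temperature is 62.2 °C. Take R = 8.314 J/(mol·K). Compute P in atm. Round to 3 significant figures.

4.65 atm

Directly: P = nRT/V.
V = 816 mL = 8.160×10^-4 m³; n = 138 mmol = 0.1380 mol; T = 62.2 °C = 335.3 K; R = 8.314 J/(mol·K).
P = 4.715×10^5 Pa
4.715×10^5 Pa × (1 atm / 1.013×10^5 Pa) = 4.654 atm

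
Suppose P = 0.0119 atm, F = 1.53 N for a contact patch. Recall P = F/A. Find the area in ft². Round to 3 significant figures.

Solving P = F/A for A: A = F/P.
P = 0.0119 atm = 1206 Pa; F = 1.53 N.
A = 0.001269 m²
0.001269 m² × (1 ft² / 0.09290 m²) = 0.01366 ft²

0.0137 ft²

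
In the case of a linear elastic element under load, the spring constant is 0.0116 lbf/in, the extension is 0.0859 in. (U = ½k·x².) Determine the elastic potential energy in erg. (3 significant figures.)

Directly: U = ½kx².
k = 0.0116 lbf/in = 2.031 N/m; x = 0.0859 in = 0.002182 m.
U = 4.835×10^-6 J
4.835×10^-6 J × (1 erg / 1.000×10^-7 J) = 48.35 erg

48.4 erg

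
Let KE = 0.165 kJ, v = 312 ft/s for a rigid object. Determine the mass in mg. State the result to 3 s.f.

36500 mg

Rearranging: m = 2·KE/v².
KE = 0.165 kJ = 165.0 J; v = 312 ft/s = 95.10 m/s.
m = 0.03649 kg
0.03649 kg × (1 mg / 1.000×10^-6 kg) = 36490 mg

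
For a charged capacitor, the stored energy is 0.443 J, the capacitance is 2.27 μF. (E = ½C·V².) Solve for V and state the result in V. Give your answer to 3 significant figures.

Solving E = ½C·V² for V: V = √(2E/C).
E = 0.443 J; C = 2.27 μF = 2.270×10^-6 F.
V = 624.7 V  (the unit combination reduces to kg·m²/(A·s³) = V)

625 V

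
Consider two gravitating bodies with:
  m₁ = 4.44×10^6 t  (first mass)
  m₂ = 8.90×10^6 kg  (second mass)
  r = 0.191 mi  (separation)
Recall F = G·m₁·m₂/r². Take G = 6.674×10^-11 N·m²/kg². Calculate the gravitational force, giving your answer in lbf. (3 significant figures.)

6.27 lbf

Directly: F = Gm₁m₂/r².
m₁ = 4.44×10^6 t = 4.440×10^9 kg; m₂ = 8.90×10^6 kg; r = 0.191 mi = 307.4 m; G = 6.674×10^-11 N·m²/kg².
F = 27.91 N
27.91 N × (1 lbf / 4.448 N) = 6.275 lbf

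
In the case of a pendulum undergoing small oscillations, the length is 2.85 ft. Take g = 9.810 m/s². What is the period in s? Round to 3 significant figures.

1.87 s

Directly: T = 2π√(L/g).
L = 2.85 ft = 0.8687 m; g = 9.810 m/s².
T = 1.870 s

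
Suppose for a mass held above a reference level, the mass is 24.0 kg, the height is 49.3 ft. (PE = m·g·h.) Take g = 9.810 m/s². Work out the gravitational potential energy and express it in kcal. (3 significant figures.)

0.846 kcal

PE is given directly by: PE = mgh.
m = 24.0 kg; h = 49.3 ft = 15.03 m; g = 9.810 m/s².
PE = 3538 J  (the unit combination reduces to kg·m²/s² = J)
3538 J × (1 kcal / 4184 J) = 0.8456 kcal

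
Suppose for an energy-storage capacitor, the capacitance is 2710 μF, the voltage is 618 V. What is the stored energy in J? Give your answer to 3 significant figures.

E is given directly by: E = ½CV².
C = 2710 μF = 0.002710 F; V = 618 V.
E = 517.5 J  (the unit combination reduces to kg·m²/s² = J)

518 J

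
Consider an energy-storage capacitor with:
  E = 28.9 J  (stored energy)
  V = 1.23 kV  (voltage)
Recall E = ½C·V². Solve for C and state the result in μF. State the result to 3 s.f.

38.2 μF

Solving E = ½C·V² for C: C = 2E/V².
E = 28.9 J; V = 1.23 kV = 1230 V.
C = 3.820×10^-5 F
3.820×10^-5 F × (1 μF / 1.000×10^-6 F) = 38.20 μF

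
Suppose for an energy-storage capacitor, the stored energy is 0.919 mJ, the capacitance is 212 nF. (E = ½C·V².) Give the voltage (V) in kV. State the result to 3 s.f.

0.0931 kV

Rearranging: V = √(2E/C).
E = 0.919 mJ = 9.190×10^-4 J; C = 212 nF = 2.120×10^-7 F.
V = 93.11 V  (the unit combination reduces to kg·m²/(A·s³) = V)
93.11 V × (1 kV / 1000 V) = 0.09311 kV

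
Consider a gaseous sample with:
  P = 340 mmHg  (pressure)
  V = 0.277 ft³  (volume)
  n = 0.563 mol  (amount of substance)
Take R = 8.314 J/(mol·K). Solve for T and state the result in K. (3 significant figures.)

76.0 K

Solving PV = nRT for T: T = PV/(nR).
P = 340 mmHg = 45329 Pa; V = 0.277 ft³ = 0.007844 m³; n = 0.563 mol; R = 8.314 J/(mol·K).
T = 75.96 K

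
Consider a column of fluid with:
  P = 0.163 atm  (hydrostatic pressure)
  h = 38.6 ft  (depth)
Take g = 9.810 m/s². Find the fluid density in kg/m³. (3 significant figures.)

143 kg/m³

Solving P = ρ·g·h for ρ: ρ = P/(g·h).
P = 0.163 atm = 16516 Pa; h = 38.6 ft = 11.77 m; g = 9.810 m/s².
ρ = 143.1 kg/m³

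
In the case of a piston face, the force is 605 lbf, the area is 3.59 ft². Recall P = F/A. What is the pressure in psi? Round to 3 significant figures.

Directly: P = F/A.
F = 605 lbf = 2691 N; A = 3.59 ft² = 0.3335 m².
P = 8069 Pa
8069 Pa × (1 psi / 6895 Pa) = 1.170 psi

1.17 psi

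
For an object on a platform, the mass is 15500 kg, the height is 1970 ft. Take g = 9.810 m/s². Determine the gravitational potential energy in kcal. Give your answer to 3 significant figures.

PE is given directly by: PE = mgh.
m = 15500 kg; h = 1970 ft = 600.5 m; g = 9.810 m/s².
PE = 9.130×10^7 J
9.130×10^7 J × (1 kcal / 4184 J) = 21822 kcal

21800 kcal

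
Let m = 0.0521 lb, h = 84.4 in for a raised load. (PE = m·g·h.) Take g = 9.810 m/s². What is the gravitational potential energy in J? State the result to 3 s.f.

0.497 J

PE is given directly by: PE = mgh.
m = 0.0521 lb = 0.02363 kg; h = 84.4 in = 2.144 m; g = 9.810 m/s².
PE = 0.4970 J  (the unit combination reduces to kg·m²/s² = J)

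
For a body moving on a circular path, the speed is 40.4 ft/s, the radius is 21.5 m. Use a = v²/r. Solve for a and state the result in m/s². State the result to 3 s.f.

7.05 m/s²

a is given directly by: a = v²/r.
v = 40.4 ft/s = 12.31 m/s; r = 21.5 m.
a = 7.053 m/s²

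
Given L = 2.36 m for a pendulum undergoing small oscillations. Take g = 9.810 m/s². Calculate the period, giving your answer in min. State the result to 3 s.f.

T is given directly by: T = 2π√(L/g).
L = 2.36 m; g = 9.810 m/s².
T = 3.082 s
3.082 s × (1 min / 60.00 s) = 0.05136 min

0.0514 min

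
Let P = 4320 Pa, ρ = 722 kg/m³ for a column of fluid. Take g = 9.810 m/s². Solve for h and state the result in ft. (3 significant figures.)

2.00 ft

Rearranging: h = P/(ρ·g).
P = 4320 Pa; ρ = 722 kg/m³; g = 9.810 m/s².
h = 0.6099 m
0.6099 m × (1 ft / 0.3048 m) = 2.001 ft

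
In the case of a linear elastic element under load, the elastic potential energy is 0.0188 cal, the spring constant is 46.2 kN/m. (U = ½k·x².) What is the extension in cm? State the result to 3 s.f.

0.185 cm

Rearranging: x = √(2U/k).
U = 0.0188 cal = 0.07866 J; k = 46.2 kN/m = 46200 N/m.
x = 0.001845 m
0.001845 m × (1 cm / 0.01000 m) = 0.1845 cm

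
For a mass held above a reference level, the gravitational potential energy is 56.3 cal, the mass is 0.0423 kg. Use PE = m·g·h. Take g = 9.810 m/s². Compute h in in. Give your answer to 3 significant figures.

Solving PE = m·g·h for h: h = PE/(m·g).
PE = 56.3 cal = 235.6 J; m = 0.0423 kg; g = 9.810 m/s².
h = 567.7 m
567.7 m × (1 in / 0.02540 m) = 22349 in

22300 in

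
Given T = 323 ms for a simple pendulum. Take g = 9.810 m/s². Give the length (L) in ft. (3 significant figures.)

Rearranging: L = g·(T/2π)².
T = 323 ms = 0.3230 s; g = 9.810 m/s².
L = 0.02592 m
0.02592 m × (1 ft / 0.3048 m) = 0.08505 ft

0.0851 ft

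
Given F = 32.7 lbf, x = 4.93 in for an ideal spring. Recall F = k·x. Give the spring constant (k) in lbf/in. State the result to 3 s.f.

From Hooke's law: k = F/x.
F = 32.7 lbf = 145.5 N; x = 4.93 in = 0.1252 m.
k = 1162 N/m
1162 N/m × (1 lbf/in / 175.1 N/m) = 6.633 lbf/in

6.63 lbf/in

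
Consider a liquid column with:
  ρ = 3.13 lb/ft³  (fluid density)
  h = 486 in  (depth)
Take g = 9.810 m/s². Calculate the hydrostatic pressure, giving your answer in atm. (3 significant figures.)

Directly: P = ρgh.
ρ = 3.13 lb/ft³ = 50.14 kg/m³; h = 486 in = 12.34 m; g = 9.810 m/s².
P = 6072 Pa
6072 Pa × (1 atm / 1.013×10^5 Pa) = 0.05992 atm

0.0599 atm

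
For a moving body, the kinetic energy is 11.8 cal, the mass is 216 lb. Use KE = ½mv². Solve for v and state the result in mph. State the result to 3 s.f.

2.25 mph

Solving KE = ½mv² for v: v = √(2·KE/m).
KE = 11.8 cal = 49.37 J; m = 216 lb = 97.98 kg.
v = 1.004 m/s
1.004 m/s × (1 mph / 0.4470 m/s) = 2.246 mph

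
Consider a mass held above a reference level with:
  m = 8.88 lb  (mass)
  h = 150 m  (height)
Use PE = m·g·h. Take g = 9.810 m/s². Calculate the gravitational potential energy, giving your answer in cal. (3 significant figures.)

PE is given directly by: PE = mgh.
m = 8.88 lb = 4.028 kg; h = 150 m; g = 9.810 m/s².
PE = 5927 J
5927 J × (1 cal / 4.184 J) = 1417 cal

1420 cal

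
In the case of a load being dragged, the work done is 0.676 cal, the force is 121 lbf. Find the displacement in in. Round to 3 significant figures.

Rearranging: d = W/F.
W = 0.676 cal = 2.828 J; F = 121 lbf = 538.2 N.
d = 0.005255 m
0.005255 m × (1 in / 0.02540 m) = 0.2069 in

0.207 in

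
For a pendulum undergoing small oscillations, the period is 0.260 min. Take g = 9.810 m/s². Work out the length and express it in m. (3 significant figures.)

Rearranging T = 2π√(L/g) for L: L = g·(T/2π)².
T = 0.260 min = 15.60 s; g = 9.810 m/s².
L = 60.47 m

60.5 m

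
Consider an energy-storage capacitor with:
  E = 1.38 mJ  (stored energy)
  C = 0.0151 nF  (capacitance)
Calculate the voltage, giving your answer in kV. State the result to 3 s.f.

Solving E = ½C·V² for V: V = √(2E/C).
E = 1.38 mJ = 0.001380 J; C = 0.0151 nF = 1.510×10^-11 F.
V = 13520 V  (the unit combination reduces to kg·m²/(A·s³) = V)
13520 V × (1 kV / 1000 V) = 13.52 kV

13.5 kV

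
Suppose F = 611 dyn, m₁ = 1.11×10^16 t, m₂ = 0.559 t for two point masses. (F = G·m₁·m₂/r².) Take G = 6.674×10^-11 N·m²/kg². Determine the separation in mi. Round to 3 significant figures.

Solving F = G·m₁·m₂/r² for r: r = √(G·m₁m₂/F).
F = 611 dyn = 0.006110 N; m₁ = 1.11×10^16 t = 1.110×10^19 kg; m₂ = 0.559 t = 559.0 kg; G = 6.674×10^-11 N·m²/kg².
r = 8.233×10^6 m
8.233×10^6 m × (1 mi / 1609 m) = 5116 mi

5120 mi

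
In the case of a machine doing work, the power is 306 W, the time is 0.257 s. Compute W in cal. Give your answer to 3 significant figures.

Solving P = W/t for W: W = P·t.
P = 306 W; t = 0.257 s.
W = 78.64 J  (the unit combination reduces to kg·m²/s² = J)
78.64 J × (1 cal / 4.184 J) = 18.80 cal

18.8 cal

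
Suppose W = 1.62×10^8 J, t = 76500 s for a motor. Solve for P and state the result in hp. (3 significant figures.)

P is given directly by: P = W/t.
W = 1.62×10^8 J; t = 76500 s.
P = 2118 W  (the unit combination reduces to kg·m²/s³ = W)
2118 W × (1 hp / 745.7 W) = 2.840 hp

2.84 hp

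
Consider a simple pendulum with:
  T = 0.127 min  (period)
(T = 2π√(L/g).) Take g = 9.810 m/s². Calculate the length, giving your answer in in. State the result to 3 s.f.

Solving T = 2π√(L/g) for L: L = g·(T/2π)².
T = 0.127 min = 7.620 s; g = 9.810 m/s².
L = 14.43 m
14.43 m × (1 in / 0.02540 m) = 568.0 in

568 in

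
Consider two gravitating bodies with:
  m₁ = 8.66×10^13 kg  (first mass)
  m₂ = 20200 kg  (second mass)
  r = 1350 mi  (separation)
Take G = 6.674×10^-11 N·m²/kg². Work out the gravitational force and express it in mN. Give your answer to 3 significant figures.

From Newton's law of gravitation: F = Gm₁m₂/r².
m₁ = 8.66×10^13 kg; m₂ = 20200 kg; r = 1350 mi = 2.173×10^6 m; G = 6.674×10^-11 N·m²/kg².
F = 2.473×10^-5 N
2.473×10^-5 N × (1 mN / 0.001000 N) = 0.02473 mN

0.0247 mN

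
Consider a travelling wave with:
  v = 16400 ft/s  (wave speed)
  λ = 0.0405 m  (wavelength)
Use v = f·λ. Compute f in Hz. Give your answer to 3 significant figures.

1.23×10^5 Hz

Rearranging: f = v/λ.
v = 16400 ft/s = 4999 m/s; λ = 0.0405 m.
f = 1.234×10^5 Hz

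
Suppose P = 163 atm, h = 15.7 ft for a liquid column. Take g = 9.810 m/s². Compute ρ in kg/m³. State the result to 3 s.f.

3.52×10^5 kg/m³

Rearranging P = ρ·g·h for ρ: ρ = P/(g·h).
P = 163 atm = 1.652×10^7 Pa; h = 15.7 ft = 4.785 m; g = 9.810 m/s².
ρ = 3.518×10^5 kg/m³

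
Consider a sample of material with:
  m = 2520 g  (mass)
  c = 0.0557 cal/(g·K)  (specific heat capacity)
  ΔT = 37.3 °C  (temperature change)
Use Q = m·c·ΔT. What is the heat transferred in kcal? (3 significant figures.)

Q is given directly by: Q = mcΔT.
m = 2520 g = 2.520 kg; c = 0.0557 cal/(g·K) = 233.0 J/(kg·K); ΔT = 37.3 °C = 37.30 K.
Q = 21906 J
21906 J × (1 kcal / 4184 J) = 5.236 kcal

5.24 kcal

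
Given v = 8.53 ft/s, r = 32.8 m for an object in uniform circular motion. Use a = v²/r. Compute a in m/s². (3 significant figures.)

a is given directly by: a = v²/r.
v = 8.53 ft/s = 2.600 m/s; r = 32.8 m.
a = 0.2061 m/s²

0.206 m/s²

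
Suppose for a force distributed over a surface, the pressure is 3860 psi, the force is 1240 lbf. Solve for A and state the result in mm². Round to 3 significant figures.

Solving P = F/A for A: A = F/P.
P = 3860 psi = 2.661×10^7 Pa; F = 1240 lbf = 5516 N.
A = 2.073×10^-4 m²
2.073×10^-4 m² × (1 mm² / 1.000×10^-6 m²) = 207.3 mm²

207 mm²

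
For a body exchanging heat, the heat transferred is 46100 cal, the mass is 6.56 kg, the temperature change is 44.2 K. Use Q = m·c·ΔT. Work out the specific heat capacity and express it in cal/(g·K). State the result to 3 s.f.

0.159 cal/(g·K)

Rearranging: c = Q/(m·ΔT).
Q = 46100 cal = 1.929×10^5 J; m = 6.56 kg; ΔT = 44.2 K.
c = 665.2 J/(kg·K)
665.2 J/(kg·K) × (1 cal/(g·K) / 4184 J/(kg·K)) = 0.1590 cal/(g·K)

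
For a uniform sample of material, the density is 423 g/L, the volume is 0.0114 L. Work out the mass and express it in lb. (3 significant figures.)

Rearranging: m = ρV.
ρ = 423 g/L = 423.0 kg/m³; V = 0.0114 L = 1.140×10^-5 m³.
m = 0.004822 kg
0.004822 kg × (1 lb / 0.4536 kg) = 0.01063 lb

0.0106 lb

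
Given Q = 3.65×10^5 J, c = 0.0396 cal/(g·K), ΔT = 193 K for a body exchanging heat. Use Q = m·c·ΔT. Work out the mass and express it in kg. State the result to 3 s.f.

Rearranging: m = Q/(c·ΔT).
Q = 3.65×10^5 J; c = 0.0396 cal/(g·K) = 165.7 J/(kg·K); ΔT = 193 K.
m = 11.41 kg

11.4 kg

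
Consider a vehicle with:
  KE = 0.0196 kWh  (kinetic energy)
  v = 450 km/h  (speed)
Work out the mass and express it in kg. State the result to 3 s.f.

9.03 kg

Rearranging KE = ½mv² for m: m = 2·KE/v².
KE = 0.0196 kWh = 70560 J; v = 450 km/h = 125.0 m/s.
m = 9.032 kg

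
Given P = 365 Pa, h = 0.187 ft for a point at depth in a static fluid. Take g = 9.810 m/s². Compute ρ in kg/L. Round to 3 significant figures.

0.653 kg/L

Solving P = ρ·g·h for ρ: ρ = P/(g·h).
P = 365 Pa; h = 0.187 ft = 0.05700 m; g = 9.810 m/s².
ρ = 652.8 kg/m³
652.8 kg/m³ × (1 kg/L / 1000 kg/m³) = 0.6528 kg/L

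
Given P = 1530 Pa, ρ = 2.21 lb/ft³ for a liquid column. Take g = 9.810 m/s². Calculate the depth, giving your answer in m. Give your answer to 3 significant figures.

4.41 m

Rearranging P = ρ·g·h for h: h = P/(ρ·g).
P = 1530 Pa; ρ = 2.21 lb/ft³ = 35.40 kg/m³; g = 9.810 m/s².
h = 4.406 m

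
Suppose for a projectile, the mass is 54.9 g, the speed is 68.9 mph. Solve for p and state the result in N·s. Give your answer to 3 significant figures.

1.69 N·s

Directly: p = mv.
m = 54.9 g = 0.05490 kg; v = 68.9 mph = 30.80 m/s.
p = 1.691 kg·m/s
Since 1 N·s = 1 kg·m/s, 1.691 N·s.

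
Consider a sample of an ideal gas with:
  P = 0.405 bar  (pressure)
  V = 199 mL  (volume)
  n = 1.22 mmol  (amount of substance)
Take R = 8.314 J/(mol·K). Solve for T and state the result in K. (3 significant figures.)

Solving PV = nRT for T: T = PV/(nR).
P = 0.405 bar = 40500 Pa; V = 199 mL = 1.990×10^-4 m³; n = 1.22 mmol = 0.001220 mol; R = 8.314 J/(mol·K).
T = 794.6 K

795 K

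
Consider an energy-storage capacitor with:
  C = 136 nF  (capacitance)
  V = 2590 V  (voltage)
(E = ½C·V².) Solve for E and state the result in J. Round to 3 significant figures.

0.456 J

E is given directly by: E = ½CV².
C = 136 nF = 1.360×10^-7 F; V = 2590 V.
E = 0.4562 J  (the unit combination reduces to kg·m²/s² = J)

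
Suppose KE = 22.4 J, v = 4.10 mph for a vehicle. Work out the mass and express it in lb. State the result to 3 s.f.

Solving KE = ½mv² for m: m = 2·KE/v².
KE = 22.4 J; v = 4.10 mph = 1.833 m/s.
m = 13.34 kg
13.34 kg × (1 lb / 0.4536 kg) = 29.40 lb

29.4 lb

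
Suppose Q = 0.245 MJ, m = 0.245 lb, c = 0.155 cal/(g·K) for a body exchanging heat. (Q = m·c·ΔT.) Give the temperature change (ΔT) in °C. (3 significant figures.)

Rearranging Q = m·c·ΔT for ΔT: ΔT = Q/(m·c).
Q = 0.245 MJ = 2.450×10^5 J; m = 0.245 lb = 0.1111 kg; c = 0.155 cal/(g·K) = 648.5 J/(kg·K).
ΔT = 3399 K
Since 1 °C = 1 K, 3399 °C.

3400 °C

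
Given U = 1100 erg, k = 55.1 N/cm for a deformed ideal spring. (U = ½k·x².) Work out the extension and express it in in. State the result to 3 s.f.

0.00787 in

Rearranging: x = √(2U/k).
U = 1100 erg = 1.100×10^-4 J; k = 55.1 N/cm = 5510 N/m.
x = 1.998×10^-4 m
1.998×10^-4 m × (1 in / 0.02540 m) = 0.007867 in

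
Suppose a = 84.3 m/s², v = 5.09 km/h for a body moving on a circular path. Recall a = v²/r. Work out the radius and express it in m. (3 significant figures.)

Rearranging: r = v²/a.
a = 84.3 m/s²; v = 5.09 km/h = 1.414 m/s.
r = 0.02371 m

0.0237 m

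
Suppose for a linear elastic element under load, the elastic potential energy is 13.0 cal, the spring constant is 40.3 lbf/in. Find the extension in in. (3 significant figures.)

4.89 in

Solving U = ½k·x² for x: x = √(2U/k).
U = 13.0 cal = 54.39 J; k = 40.3 lbf/in = 7058 N/m.
x = 0.1242 m
0.1242 m × (1 in / 0.02540 m) = 4.888 in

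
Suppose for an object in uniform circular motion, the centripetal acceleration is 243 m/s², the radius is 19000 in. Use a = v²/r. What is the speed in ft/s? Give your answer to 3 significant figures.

1120 ft/s

Rearranging: v = √(a·r).
a = 243 m/s²; r = 19000 in = 482.6 m.
v = 342.4 m/s
342.4 m/s × (1 ft/s / 0.3048 m/s) = 1124 ft/s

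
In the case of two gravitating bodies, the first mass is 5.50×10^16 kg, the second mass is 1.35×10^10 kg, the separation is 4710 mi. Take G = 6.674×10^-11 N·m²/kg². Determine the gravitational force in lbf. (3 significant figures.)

194 lbf

From Newton's law of gravitation: F = Gm₁m₂/r².
m₁ = 5.50×10^16 kg; m₂ = 1.35×10^10 kg; r = 4710 mi = 7.580×10^6 m; G = 6.674×10^-11 N·m²/kg².
F = 862.5 N
862.5 N × (1 lbf / 4.448 N) = 193.9 lbf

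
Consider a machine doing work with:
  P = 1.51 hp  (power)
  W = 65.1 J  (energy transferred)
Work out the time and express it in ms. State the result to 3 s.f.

57.8 ms

Rearranging: t = W/P.
P = 1.51 hp = 1126 W; W = 65.1 J.
t = 0.05781 s
0.05781 s × (1 ms / 0.001000 s) = 57.81 ms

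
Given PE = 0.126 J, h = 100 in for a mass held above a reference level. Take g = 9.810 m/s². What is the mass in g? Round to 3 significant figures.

Solving PE = m·g·h for m: m = PE/(g·h).
PE = 0.126 J; h = 100 in = 2.540 m; g = 9.810 m/s².
m = 0.005057 kg
0.005057 kg × (1 g / 0.001000 kg) = 5.057 g

5.06 g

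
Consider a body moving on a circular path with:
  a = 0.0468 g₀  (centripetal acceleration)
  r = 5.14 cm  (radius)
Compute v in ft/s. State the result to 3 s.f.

Rearranging a = v²/r for v: v = √(a·r).
a = 0.0468 g₀ = 0.4590 m/s²; r = 5.14 cm = 0.05140 m.
v = 0.1536 m/s
0.1536 m/s × (1 ft/s / 0.3048 m/s) = 0.5039 ft/s

0.504 ft/s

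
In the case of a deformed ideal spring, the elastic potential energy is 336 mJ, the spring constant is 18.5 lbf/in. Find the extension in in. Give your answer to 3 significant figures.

0.567 in

Rearranging: x = √(2U/k).
U = 336 mJ = 0.3360 J; k = 18.5 lbf/in = 3240 N/m.
x = 0.01440 m
0.01440 m × (1 in / 0.02540 m) = 0.5670 in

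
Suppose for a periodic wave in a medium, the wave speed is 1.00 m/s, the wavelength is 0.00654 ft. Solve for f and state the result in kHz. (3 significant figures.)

Rearranging v = f·λ for f: f = v/λ.
v = 1.00 m/s; λ = 0.00654 ft = 0.001993 m.
f = 501.7 Hz
501.7 Hz × (1 kHz / 1000 Hz) = 0.5017 kHz

0.502 kHz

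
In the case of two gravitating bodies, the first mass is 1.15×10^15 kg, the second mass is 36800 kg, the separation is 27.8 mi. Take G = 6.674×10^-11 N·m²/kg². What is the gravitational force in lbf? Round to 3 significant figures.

0.317 lbf

From Newton's law of gravitation: F = Gm₁m₂/r².
m₁ = 1.15×10^15 kg; m₂ = 36800 kg; r = 27.8 mi = 44740 m; G = 6.674×10^-11 N·m²/kg².
F = 1.411 N  (the unit combination reduces to kg·m/s² = N)
1.411 N × (1 lbf / 4.448 N) = 0.3172 lbf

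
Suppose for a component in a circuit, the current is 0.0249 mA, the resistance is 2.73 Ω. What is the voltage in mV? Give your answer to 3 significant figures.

V is given directly by: V = IR.
I = 0.0249 mA = 2.490×10^-5 A; R = 2.73 Ω.
V = 6.798×10^-5 V
6.798×10^-5 V × (1 mV / 0.001000 V) = 0.06798 mV

0.0680 mV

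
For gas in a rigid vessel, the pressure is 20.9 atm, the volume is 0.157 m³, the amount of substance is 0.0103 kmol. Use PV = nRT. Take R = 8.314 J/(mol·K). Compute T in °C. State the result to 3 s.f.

3610 °C

Solving PV = nRT for T: T = PV/(nR).
P = 20.9 atm = 2.118×10^6 Pa; V = 0.157 m³; n = 0.0103 kmol = 10.30 mol; R = 8.314 J/(mol·K).
T = 3883 K
3883 K − 273.15 = 3609 °C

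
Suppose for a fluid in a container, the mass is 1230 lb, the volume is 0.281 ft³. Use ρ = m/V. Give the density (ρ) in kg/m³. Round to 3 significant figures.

Directly: ρ = m/V.
m = 1230 lb = 557.9 kg; V = 0.281 ft³ = 0.007957 m³.
ρ = 70116 kg/m³

70100 kg/m³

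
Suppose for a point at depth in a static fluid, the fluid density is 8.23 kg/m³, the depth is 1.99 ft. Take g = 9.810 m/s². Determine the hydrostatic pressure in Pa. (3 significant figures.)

49.0 Pa

Directly: P = ρgh.
ρ = 8.23 kg/m³; h = 1.99 ft = 0.6066 m; g = 9.810 m/s².
P = 48.97 Pa  (the unit combination reduces to kg/(m·s²) = Pa)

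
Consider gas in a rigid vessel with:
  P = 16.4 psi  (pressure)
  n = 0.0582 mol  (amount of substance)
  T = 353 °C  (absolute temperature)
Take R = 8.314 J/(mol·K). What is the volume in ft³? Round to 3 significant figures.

0.0946 ft³

Solving PV = nRT for V: V = nRT/P.
P = 16.4 psi = 1.131×10^5 Pa; n = 0.0582 mol; T = 353 °C = 626.1 K; R = 8.314 J/(mol·K).
V = 0.002679 m³
0.002679 m³ × (1 ft³ / 0.02832 m³) = 0.09462 ft³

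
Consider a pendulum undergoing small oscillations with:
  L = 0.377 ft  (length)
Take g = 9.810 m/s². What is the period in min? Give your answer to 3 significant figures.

0.0113 min

T is given directly by: T = 2π√(L/g).
L = 0.377 ft = 0.1149 m; g = 9.810 m/s².
T = 0.6800 s
0.6800 s × (1 min / 60.00 s) = 0.01133 min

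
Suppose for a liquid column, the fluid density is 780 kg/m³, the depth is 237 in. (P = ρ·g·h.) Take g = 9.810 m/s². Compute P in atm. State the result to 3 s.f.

Directly: P = ρgh.
ρ = 780 kg/m³; h = 237 in = 6.020 m; g = 9.810 m/s².
P = 46062 Pa
46062 Pa × (1 atm / 1.013×10^5 Pa) = 0.4546 atm

0.455 atm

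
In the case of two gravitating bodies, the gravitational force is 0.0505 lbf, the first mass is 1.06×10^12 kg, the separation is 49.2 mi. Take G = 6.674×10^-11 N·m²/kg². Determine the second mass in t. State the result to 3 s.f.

19900 t

From Newton's law of gravitation: m₂ = F·r²/(G·m₁).
F = 0.0505 lbf = 0.2246 N; m₁ = 1.06×10^12 kg; r = 49.2 mi = 79180 m; G = 6.674×10^-11 N·m²/kg².
m₂ = 1.991×10^7 kg
1.991×10^7 kg × (1 t / 1000 kg) = 19907 t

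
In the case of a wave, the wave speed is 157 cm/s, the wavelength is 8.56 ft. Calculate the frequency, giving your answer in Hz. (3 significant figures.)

Rearranging v = f·λ for f: f = v/λ.
v = 157 cm/s = 1.570 m/s; λ = 8.56 ft = 2.609 m.
f = 0.6017 Hz

0.602 Hz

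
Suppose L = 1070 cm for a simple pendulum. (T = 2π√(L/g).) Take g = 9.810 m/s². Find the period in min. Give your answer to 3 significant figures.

T is given directly by: T = 2π√(L/g).
L = 1070 cm = 10.70 m; g = 9.810 m/s².
T = 6.562 s
6.562 s × (1 min / 60.00 s) = 0.1094 min

0.109 min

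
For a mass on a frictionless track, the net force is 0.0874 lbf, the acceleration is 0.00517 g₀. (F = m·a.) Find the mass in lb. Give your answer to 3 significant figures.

From Newton's second law: m = F/a.
F = 0.0874 lbf = 0.3888 N; a = 0.00517 g₀ = 0.05070 m/s².
m = 7.668 kg
7.668 kg × (1 lb / 0.4536 kg) = 16.91 lb

16.9 lb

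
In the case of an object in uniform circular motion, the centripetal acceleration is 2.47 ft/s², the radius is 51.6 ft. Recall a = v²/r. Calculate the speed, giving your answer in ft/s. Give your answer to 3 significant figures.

11.3 ft/s

Solving a = v²/r for v: v = √(a·r).
a = 2.47 ft/s² = 0.7529 m/s²; r = 51.6 ft = 15.73 m.
v = 3.441 m/s
3.441 m/s × (1 ft/s / 0.3048 m/s) = 11.29 ft/s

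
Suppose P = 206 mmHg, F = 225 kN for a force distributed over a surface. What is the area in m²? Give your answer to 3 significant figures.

8.19 m²

Rearranging P = F/A for A: A = F/P.
P = 206 mmHg = 27464 Pa; F = 225 kN = 2.250×10^5 N.
A = 8.192 m²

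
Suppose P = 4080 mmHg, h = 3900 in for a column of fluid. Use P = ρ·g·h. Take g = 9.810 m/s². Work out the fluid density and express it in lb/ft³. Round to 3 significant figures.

34.9 lb/ft³

Rearranging P = ρ·g·h for ρ: ρ = P/(g·h).
P = 4080 mmHg = 5.440×10^5 Pa; h = 3900 in = 99.06 m; g = 9.810 m/s².
ρ = 559.8 kg/m³
559.8 kg/m³ × (1 lb/ft³ / 16.02 kg/m³) = 34.94 lb/ft³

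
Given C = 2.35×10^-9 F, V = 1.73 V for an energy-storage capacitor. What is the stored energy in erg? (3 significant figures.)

0.0352 erg

E is given directly by: E = ½CV².
C = 2.35×10^-9 F; V = 1.73 V.
E = 3.517×10^-9 J
3.517×10^-9 J × (1 erg / 1.000×10^-7 J) = 0.03517 erg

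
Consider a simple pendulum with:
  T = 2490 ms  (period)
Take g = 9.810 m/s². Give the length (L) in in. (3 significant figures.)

Rearranging: L = g·(T/2π)².
T = 2490 ms = 2.490 s; g = 9.810 m/s².
L = 1.541 m
1.541 m × (1 in / 0.02540 m) = 60.66 in

60.7 in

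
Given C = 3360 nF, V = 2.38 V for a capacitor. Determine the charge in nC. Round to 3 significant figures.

8000 nC

Rearranging C = Q/V for Q: Q = CV.
C = 3360 nF = 3.360×10^-6 F; V = 2.38 V.
Q = 7.997×10^-6 C
7.997×10^-6 C × (1 nC / 1.000×10^-9 C) = 7997 nC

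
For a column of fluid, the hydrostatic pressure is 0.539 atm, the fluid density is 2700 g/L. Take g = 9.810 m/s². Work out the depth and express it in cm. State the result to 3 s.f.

206 cm

Rearranging P = ρ·g·h for h: h = P/(ρ·g).
P = 0.539 atm = 54614 Pa; ρ = 2700 g/L = 2700 kg/m³; g = 9.810 m/s².
h = 2.062 m
2.062 m × (1 cm / 0.01000 m) = 206.2 cm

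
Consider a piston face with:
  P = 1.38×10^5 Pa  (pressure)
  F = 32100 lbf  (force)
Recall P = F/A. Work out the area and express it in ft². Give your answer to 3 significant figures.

Rearranging P = F/A for A: A = F/P.
P = 1.38×10^5 Pa; F = 32100 lbf = 1.428×10^5 N.
A = 1.035 m²
1.035 m² × (1 ft² / 0.09290 m²) = 11.14 ft²

11.1 ft²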